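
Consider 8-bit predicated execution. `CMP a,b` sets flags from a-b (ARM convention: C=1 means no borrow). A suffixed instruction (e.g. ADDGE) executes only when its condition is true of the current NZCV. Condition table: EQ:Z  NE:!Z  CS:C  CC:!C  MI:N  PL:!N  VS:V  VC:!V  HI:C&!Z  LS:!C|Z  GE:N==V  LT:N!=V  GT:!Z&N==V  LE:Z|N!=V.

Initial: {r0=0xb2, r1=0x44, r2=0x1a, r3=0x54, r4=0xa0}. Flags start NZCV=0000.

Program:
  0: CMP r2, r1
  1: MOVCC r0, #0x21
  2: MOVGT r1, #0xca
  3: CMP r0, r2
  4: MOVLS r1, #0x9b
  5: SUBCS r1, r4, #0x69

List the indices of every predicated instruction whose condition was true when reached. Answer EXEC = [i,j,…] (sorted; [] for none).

[0] flags=1000 → (cmp)
[1] flags=1000 CC?T → r0=0x21
[2] flags=1000 GT?F → skip
[3] flags=0010 → (cmp)
[4] flags=0010 LS?F → skip
[5] flags=0010 CS?T → r1=0x37

EXEC = [1,5]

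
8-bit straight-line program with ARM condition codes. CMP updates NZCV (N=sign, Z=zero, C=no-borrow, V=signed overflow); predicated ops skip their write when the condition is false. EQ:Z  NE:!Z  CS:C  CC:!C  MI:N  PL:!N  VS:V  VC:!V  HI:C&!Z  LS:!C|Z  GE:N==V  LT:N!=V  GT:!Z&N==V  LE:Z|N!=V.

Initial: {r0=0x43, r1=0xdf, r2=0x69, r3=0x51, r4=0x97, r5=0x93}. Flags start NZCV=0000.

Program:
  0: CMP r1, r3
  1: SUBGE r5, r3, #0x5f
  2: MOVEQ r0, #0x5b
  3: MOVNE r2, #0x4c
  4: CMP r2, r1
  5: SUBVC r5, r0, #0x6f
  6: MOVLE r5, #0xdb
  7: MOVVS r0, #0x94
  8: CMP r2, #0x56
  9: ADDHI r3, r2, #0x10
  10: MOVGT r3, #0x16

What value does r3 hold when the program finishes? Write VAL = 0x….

VAL = 0x51

0: ✓ CMP  NZCV=1010
1: · SUBGE
2: · MOVEQ
3: ✓ MOVNE  r2←0x4c
4: ✓ CMP  NZCV=0000
5: ✓ SUBVC  r5←0xd4
6: · MOVLE
7: · MOVVS
8: ✓ CMP  NZCV=1000
9: · ADDHI
10: · MOVGT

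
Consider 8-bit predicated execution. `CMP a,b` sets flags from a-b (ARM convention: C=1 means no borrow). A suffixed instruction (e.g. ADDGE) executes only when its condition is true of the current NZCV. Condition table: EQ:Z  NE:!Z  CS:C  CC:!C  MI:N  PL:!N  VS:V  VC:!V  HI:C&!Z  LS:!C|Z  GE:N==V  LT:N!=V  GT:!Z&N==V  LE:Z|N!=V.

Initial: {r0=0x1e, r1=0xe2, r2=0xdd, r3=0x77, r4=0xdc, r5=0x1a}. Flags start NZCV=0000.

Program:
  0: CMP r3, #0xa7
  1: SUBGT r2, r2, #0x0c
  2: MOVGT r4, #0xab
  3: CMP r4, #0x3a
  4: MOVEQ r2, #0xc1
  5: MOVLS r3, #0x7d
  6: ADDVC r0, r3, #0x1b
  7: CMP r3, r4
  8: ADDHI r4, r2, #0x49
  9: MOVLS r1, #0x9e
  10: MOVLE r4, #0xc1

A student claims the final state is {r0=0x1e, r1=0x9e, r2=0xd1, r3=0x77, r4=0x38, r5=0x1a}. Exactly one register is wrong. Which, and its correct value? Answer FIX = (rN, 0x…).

FIX = (r4, 0xab)

[0] flags=1001 → (cmp)
[1] flags=1001 GT?T → r2=0xd1
[2] flags=1001 GT?T → r4=0xab
[3] flags=0011 → (cmp)
[4] flags=0011 EQ?F → skip
[5] flags=0011 LS?F → skip
[6] flags=0011 VC?F → skip
[7] flags=1001 → (cmp)
[8] flags=1001 HI?F → skip
[9] flags=1001 LS?T → r1=0x9e
[10] flags=1001 LE?F → skip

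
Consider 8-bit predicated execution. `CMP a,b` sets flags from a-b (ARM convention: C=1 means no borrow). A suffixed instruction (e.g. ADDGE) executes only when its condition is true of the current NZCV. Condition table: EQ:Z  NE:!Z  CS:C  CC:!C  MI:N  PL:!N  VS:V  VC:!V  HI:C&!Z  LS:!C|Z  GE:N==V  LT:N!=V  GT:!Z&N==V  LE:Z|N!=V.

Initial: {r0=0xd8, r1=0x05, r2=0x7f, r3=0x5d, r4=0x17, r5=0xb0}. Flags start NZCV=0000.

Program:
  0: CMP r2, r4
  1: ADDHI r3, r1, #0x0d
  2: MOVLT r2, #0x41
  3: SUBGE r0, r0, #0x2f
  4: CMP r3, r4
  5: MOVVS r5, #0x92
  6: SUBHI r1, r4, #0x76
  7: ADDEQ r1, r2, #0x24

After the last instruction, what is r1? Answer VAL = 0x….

VAL = 0x05

0: ✓ CMP  NZCV=0010
1: ✓ ADDHI  r3←0x12
2: · MOVLT
3: ✓ SUBGE  r0←0xa9
4: ✓ CMP  NZCV=1000
5: · MOVVS
6: · SUBHI
7: · ADDEQ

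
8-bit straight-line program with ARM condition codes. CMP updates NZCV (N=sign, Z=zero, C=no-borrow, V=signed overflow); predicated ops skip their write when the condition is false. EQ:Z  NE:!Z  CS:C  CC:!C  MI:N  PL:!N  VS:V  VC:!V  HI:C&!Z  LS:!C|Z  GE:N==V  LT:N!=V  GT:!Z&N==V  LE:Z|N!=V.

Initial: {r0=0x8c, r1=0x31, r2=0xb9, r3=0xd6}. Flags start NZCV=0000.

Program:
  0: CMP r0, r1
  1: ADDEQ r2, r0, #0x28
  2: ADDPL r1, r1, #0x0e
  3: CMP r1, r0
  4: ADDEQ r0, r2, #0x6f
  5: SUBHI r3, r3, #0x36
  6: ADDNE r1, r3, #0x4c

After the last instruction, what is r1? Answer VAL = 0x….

0: ✓ CMP  NZCV=0011
1: · ADDEQ
2: ✓ ADDPL  r1←0x3f
3: ✓ CMP  NZCV=1001
4: · ADDEQ
5: · SUBHI
6: ✓ ADDNE  r1←0x22

VAL = 0x22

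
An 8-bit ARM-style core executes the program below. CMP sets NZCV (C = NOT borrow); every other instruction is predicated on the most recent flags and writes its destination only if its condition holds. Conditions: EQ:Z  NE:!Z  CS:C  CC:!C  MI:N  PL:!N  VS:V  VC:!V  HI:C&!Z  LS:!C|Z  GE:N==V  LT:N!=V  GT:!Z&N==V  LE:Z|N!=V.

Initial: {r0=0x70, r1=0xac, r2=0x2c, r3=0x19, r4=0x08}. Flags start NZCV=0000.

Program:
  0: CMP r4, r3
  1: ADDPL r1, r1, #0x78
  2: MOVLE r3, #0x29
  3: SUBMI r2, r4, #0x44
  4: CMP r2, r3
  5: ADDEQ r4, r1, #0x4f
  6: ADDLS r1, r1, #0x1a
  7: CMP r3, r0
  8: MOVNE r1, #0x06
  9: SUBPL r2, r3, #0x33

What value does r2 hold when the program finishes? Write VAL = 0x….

VAL = 0xc4

[0] flags=1000 → (cmp)
[1] flags=1000 PL?F → skip
[2] flags=1000 LE?T → r3=0x29
[3] flags=1000 MI?T → r2=0xc4
[4] flags=1010 → (cmp)
[5] flags=1010 EQ?F → skip
[6] flags=1010 LS?F → skip
[7] flags=1000 → (cmp)
[8] flags=1000 NE?T → r1=0x06
[9] flags=1000 PL?F → skip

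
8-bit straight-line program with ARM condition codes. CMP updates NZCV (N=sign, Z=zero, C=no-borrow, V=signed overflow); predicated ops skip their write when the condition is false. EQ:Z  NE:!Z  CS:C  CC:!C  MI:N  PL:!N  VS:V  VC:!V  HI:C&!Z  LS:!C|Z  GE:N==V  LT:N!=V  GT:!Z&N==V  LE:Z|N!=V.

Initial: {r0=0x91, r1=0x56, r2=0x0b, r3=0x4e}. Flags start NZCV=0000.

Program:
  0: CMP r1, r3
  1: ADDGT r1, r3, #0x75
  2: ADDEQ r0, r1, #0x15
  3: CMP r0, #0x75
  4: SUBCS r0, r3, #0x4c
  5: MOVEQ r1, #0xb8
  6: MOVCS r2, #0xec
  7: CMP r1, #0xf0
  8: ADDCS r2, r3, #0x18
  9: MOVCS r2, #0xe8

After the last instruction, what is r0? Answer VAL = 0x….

0: ✓ CMP  NZCV=0010
1: ✓ ADDGT  r1←0xc3
2: · ADDEQ
3: ✓ CMP  NZCV=0011
4: ✓ SUBCS  r0←0x02
5: · MOVEQ
6: ✓ MOVCS  r2←0xec
7: ✓ CMP  NZCV=1000
8: · ADDCS
9: · MOVCS

VAL = 0x02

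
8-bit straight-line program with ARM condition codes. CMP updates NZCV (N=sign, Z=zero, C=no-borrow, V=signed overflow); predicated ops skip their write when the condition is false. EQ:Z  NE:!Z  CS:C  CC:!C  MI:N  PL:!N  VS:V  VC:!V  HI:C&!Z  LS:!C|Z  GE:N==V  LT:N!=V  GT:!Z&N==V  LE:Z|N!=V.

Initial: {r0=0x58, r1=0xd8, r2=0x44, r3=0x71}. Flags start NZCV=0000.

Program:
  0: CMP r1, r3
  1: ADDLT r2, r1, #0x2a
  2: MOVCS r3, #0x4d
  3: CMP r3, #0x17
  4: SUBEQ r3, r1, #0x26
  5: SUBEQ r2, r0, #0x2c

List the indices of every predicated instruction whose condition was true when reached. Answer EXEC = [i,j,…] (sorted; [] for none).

[0] flags=0011 → (cmp)
[1] flags=0011 LT?T → r2=0x02
[2] flags=0011 CS?T → r3=0x4d
[3] flags=0010 → (cmp)
[4] flags=0010 EQ?F → skip
[5] flags=0010 EQ?F → skip

EXEC = [1,2]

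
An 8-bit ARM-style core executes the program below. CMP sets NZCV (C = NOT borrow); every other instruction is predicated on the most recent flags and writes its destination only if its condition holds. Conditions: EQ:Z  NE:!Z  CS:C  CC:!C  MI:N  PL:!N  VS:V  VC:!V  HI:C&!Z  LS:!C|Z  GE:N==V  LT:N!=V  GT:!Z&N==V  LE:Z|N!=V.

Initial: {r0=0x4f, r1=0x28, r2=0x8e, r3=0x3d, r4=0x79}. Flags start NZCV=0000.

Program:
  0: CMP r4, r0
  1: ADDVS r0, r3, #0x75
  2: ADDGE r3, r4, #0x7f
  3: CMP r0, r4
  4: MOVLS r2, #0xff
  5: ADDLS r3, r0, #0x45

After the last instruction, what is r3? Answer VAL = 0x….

VAL = 0x94

[0] flags=0010 → (cmp)
[1] flags=0010 VS?F → skip
[2] flags=0010 GE?T → r3=0xf8
[3] flags=1000 → (cmp)
[4] flags=1000 LS?T → r2=0xff
[5] flags=1000 LS?T → r3=0x94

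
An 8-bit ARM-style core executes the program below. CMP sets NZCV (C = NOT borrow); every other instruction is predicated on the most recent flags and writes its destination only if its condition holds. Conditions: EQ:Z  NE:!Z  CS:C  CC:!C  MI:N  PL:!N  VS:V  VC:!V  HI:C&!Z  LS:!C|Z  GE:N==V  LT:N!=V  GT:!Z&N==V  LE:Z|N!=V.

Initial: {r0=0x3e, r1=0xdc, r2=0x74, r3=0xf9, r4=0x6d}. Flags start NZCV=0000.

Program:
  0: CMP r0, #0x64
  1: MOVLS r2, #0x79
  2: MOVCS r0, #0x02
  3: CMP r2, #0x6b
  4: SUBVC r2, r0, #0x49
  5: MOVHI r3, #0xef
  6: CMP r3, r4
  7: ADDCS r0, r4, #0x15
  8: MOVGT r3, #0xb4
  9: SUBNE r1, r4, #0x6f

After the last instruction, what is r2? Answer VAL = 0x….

VAL = 0xf5

[0] flags=1000 → (cmp)
[1] flags=1000 LS?T → r2=0x79
[2] flags=1000 CS?F → skip
[3] flags=0010 → (cmp)
[4] flags=0010 VC?T → r2=0xf5
[5] flags=0010 HI?T → r3=0xef
[6] flags=1010 → (cmp)
[7] flags=1010 CS?T → r0=0x82
[8] flags=1010 GT?F → skip
[9] flags=1010 NE?T → r1=0xfe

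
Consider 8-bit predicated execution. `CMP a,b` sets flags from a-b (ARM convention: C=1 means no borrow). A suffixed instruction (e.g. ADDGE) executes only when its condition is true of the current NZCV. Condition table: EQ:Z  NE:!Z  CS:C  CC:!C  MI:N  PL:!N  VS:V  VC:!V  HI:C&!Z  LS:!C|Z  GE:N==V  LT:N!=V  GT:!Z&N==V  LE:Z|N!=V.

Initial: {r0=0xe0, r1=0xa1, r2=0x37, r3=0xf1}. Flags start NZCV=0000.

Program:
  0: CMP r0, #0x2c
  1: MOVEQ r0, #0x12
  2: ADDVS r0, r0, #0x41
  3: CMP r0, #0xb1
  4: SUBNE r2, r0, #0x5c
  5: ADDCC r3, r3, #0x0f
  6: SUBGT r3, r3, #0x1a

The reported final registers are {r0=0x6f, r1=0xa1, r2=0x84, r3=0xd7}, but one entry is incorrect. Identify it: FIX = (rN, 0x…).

FIX = (r0, 0xe0)

0: ✓ CMP  NZCV=1010
1: · MOVEQ
2: · ADDVS
3: ✓ CMP  NZCV=0010
4: ✓ SUBNE  r2←0x84
5: · ADDCC
6: ✓ SUBGT  r3←0xd7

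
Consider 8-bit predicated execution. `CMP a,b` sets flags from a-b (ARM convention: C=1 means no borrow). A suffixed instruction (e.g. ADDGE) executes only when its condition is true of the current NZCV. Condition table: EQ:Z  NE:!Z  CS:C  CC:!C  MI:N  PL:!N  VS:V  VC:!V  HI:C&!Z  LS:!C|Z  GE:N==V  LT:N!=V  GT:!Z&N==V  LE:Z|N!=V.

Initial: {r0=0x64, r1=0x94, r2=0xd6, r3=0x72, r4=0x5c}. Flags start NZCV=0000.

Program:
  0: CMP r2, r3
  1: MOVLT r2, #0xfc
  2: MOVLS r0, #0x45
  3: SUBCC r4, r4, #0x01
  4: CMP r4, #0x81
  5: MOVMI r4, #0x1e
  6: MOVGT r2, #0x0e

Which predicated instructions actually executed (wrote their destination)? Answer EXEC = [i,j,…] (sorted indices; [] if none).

0: ✓ CMP  NZCV=0011
1: ✓ MOVLT  r2←0xfc
2: · MOVLS
3: · SUBCC
4: ✓ CMP  NZCV=1001
5: ✓ MOVMI  r4←0x1e
6: ✓ MOVGT  r2←0x0e

EXEC = [1,5,6]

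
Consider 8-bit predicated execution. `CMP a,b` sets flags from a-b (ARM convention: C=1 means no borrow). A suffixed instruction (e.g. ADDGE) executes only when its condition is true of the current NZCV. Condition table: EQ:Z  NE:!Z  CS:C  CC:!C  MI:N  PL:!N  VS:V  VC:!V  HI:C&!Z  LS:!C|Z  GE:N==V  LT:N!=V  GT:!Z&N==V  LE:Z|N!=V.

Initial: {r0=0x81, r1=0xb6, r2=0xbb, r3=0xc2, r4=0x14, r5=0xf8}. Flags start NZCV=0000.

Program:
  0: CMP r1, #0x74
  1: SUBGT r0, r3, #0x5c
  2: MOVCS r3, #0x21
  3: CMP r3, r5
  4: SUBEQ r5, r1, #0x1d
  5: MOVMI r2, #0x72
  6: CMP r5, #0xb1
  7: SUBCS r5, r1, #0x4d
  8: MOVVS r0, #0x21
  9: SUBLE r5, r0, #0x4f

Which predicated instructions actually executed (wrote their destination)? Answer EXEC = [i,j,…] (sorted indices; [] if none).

0: ✓ CMP  NZCV=0011
1: · SUBGT
2: ✓ MOVCS  r3←0x21
3: ✓ CMP  NZCV=0000
4: · SUBEQ
5: · MOVMI
6: ✓ CMP  NZCV=0010
7: ✓ SUBCS  r5←0x69
8: · MOVVS
9: · SUBLE

EXEC = [2,7]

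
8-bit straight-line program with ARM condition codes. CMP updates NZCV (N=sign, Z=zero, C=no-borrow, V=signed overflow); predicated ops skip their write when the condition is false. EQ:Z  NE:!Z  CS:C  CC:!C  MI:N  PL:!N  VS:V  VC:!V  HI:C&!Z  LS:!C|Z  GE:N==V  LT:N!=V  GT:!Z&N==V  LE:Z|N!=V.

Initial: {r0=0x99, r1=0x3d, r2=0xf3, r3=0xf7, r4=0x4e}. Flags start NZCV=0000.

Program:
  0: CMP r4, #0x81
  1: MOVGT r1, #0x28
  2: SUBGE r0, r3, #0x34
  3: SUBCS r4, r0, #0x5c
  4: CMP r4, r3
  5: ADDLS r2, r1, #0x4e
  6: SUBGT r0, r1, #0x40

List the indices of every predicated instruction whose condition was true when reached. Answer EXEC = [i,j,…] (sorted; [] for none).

0: ✓ CMP  NZCV=1001
1: ✓ MOVGT  r1←0x28
2: ✓ SUBGE  r0←0xc3
3: · SUBCS
4: ✓ CMP  NZCV=0000
5: ✓ ADDLS  r2←0x76
6: ✓ SUBGT  r0←0xe8

EXEC = [1,2,5,6]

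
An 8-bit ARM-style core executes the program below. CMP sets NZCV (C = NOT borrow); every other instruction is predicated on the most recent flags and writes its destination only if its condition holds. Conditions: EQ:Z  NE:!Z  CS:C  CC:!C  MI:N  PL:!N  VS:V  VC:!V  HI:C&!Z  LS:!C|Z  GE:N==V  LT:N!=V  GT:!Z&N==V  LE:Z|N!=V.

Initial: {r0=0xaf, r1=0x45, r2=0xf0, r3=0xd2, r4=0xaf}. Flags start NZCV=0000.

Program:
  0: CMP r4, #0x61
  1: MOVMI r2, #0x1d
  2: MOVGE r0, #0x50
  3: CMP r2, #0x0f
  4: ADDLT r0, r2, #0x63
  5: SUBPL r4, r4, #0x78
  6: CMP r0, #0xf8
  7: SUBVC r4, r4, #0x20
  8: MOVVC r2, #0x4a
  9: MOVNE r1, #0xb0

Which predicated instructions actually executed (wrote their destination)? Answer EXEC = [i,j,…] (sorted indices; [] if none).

[0] flags=0011 → (cmp)
[1] flags=0011 MI?F → skip
[2] flags=0011 GE?F → skip
[3] flags=1010 → (cmp)
[4] flags=1010 LT?T → r0=0x53
[5] flags=1010 PL?F → skip
[6] flags=0000 → (cmp)
[7] flags=0000 VC?T → r4=0x8f
[8] flags=0000 VC?T → r2=0x4a
[9] flags=0000 NE?T → r1=0xb0

EXEC = [4,7,8,9]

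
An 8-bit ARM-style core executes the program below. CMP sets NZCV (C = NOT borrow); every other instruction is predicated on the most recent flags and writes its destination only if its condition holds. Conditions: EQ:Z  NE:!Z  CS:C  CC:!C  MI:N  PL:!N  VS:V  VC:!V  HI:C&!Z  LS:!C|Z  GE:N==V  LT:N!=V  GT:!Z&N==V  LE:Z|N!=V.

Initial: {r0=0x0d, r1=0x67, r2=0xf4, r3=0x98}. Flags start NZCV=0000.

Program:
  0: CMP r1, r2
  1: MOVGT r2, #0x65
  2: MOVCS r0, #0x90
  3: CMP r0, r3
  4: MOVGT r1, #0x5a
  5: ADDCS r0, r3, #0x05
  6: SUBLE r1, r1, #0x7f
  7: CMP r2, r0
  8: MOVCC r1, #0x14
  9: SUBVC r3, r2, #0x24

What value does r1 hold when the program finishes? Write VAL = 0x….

VAL = 0x5a

0: ✓ CMP  NZCV=0000
1: ✓ MOVGT  r2←0x65
2: · MOVCS
3: ✓ CMP  NZCV=0000
4: ✓ MOVGT  r1←0x5a
5: · ADDCS
6: · SUBLE
7: ✓ CMP  NZCV=0010
8: · MOVCC
9: ✓ SUBVC  r3←0x41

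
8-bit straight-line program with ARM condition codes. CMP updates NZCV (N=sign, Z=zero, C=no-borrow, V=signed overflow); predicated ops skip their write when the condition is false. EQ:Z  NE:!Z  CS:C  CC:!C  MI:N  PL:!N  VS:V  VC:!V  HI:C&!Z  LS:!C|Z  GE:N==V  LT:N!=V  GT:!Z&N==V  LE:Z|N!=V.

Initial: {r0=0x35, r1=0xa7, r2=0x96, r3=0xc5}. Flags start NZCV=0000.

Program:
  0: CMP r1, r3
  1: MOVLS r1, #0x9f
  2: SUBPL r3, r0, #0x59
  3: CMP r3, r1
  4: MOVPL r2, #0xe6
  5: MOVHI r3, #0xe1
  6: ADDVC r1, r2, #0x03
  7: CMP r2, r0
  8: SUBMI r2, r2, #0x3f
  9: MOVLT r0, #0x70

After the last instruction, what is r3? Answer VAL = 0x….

VAL = 0xe1

[0] flags=1000 → (cmp)
[1] flags=1000 LS?T → r1=0x9f
[2] flags=1000 PL?F → skip
[3] flags=0010 → (cmp)
[4] flags=0010 PL?T → r2=0xe6
[5] flags=0010 HI?T → r3=0xe1
[6] flags=0010 VC?T → r1=0xe9
[7] flags=1010 → (cmp)
[8] flags=1010 MI?T → r2=0xa7
[9] flags=1010 LT?T → r0=0x70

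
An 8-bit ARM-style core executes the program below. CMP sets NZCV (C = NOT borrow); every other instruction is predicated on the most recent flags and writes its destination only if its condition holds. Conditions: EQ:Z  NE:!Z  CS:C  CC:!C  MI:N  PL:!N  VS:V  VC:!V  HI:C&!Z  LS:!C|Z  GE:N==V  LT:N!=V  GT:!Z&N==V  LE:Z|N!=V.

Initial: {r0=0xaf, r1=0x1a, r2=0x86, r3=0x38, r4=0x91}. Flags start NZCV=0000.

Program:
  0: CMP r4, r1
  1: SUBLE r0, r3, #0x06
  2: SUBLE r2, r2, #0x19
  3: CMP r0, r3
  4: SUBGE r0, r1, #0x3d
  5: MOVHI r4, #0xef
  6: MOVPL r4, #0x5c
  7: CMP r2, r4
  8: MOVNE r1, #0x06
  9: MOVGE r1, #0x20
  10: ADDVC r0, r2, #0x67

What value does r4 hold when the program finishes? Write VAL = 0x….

[0] flags=0011 → (cmp)
[1] flags=0011 LE?T → r0=0x32
[2] flags=0011 LE?T → r2=0x6d
[3] flags=1000 → (cmp)
[4] flags=1000 GE?F → skip
[5] flags=1000 HI?F → skip
[6] flags=1000 PL?F → skip
[7] flags=1001 → (cmp)
[8] flags=1001 NE?T → r1=0x06
[9] flags=1001 GE?T → r1=0x20
[10] flags=1001 VC?F → skip

VAL = 0x91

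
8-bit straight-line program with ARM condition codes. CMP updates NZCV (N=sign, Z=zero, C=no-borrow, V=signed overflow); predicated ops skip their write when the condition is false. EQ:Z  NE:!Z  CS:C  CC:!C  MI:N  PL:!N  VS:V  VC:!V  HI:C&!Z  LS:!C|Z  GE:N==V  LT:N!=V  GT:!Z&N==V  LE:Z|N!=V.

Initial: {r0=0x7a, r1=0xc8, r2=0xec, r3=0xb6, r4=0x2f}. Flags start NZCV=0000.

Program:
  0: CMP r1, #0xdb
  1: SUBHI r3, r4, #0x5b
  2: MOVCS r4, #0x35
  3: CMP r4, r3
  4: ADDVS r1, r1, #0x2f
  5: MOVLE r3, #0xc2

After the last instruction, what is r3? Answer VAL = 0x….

[0] flags=1000 → (cmp)
[1] flags=1000 HI?F → skip
[2] flags=1000 CS?F → skip
[3] flags=0000 → (cmp)
[4] flags=0000 VS?F → skip
[5] flags=0000 LE?F → skip

VAL = 0xb6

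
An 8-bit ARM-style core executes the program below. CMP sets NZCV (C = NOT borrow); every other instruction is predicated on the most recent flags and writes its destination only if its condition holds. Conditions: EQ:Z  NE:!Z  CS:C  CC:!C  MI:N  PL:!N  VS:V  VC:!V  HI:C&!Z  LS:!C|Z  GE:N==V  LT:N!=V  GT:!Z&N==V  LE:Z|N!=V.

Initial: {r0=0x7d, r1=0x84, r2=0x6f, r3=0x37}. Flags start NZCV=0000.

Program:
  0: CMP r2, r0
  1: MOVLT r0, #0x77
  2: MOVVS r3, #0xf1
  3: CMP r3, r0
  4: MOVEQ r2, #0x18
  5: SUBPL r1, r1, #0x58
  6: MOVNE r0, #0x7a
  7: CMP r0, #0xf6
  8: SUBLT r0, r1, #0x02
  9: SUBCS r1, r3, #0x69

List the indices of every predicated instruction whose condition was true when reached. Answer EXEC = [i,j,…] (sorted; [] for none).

0: ✓ CMP  NZCV=1000
1: ✓ MOVLT  r0←0x77
2: · MOVVS
3: ✓ CMP  NZCV=1000
4: · MOVEQ
5: · SUBPL
6: ✓ MOVNE  r0←0x7a
7: ✓ CMP  NZCV=1001
8: · SUBLT
9: · SUBCS

EXEC = [1,6]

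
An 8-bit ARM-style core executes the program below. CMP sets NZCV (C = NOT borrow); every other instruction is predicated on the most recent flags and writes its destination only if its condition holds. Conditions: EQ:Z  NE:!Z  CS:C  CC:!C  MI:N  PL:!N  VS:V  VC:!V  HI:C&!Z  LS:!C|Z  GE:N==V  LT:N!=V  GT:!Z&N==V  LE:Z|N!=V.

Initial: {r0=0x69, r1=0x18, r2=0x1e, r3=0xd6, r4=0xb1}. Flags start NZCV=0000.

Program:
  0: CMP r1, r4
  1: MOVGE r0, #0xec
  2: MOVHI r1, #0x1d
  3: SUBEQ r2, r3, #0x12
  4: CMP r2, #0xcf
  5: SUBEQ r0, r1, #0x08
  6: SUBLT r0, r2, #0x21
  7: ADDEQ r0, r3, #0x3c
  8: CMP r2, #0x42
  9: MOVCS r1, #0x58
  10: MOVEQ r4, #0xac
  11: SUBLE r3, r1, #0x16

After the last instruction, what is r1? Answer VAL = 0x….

[0] flags=0000 → (cmp)
[1] flags=0000 GE?T → r0=0xec
[2] flags=0000 HI?F → skip
[3] flags=0000 EQ?F → skip
[4] flags=0000 → (cmp)
[5] flags=0000 EQ?F → skip
[6] flags=0000 LT?F → skip
[7] flags=0000 EQ?F → skip
[8] flags=1000 → (cmp)
[9] flags=1000 CS?F → skip
[10] flags=1000 EQ?F → skip
[11] flags=1000 LE?T → r3=0x02

VAL = 0x18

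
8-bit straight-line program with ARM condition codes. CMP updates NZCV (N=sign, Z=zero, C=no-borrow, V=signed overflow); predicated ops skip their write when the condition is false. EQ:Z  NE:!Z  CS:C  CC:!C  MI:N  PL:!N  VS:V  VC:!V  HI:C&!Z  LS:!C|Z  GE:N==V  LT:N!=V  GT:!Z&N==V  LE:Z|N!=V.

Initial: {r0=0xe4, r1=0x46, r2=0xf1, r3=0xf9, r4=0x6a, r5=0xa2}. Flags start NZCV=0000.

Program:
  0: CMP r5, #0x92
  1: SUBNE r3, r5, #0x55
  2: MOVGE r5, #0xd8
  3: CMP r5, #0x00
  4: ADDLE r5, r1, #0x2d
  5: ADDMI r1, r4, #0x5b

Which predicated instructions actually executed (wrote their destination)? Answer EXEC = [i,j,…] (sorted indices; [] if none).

EXEC = [1,2,4,5]

0: ✓ CMP  NZCV=0010
1: ✓ SUBNE  r3←0x4d
2: ✓ MOVGE  r5←0xd8
3: ✓ CMP  NZCV=1010
4: ✓ ADDLE  r5←0x73
5: ✓ ADDMI  r1←0xc5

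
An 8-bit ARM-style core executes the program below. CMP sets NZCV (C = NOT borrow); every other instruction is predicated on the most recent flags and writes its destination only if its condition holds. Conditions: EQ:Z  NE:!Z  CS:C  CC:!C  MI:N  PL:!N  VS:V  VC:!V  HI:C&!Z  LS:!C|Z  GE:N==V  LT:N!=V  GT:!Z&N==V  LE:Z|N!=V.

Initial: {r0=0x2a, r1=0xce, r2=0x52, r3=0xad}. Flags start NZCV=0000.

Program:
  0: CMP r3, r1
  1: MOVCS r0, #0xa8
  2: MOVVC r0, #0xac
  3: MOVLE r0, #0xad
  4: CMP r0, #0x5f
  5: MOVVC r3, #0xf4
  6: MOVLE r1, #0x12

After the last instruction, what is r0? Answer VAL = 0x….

VAL = 0xad

[0] flags=1000 → (cmp)
[1] flags=1000 CS?F → skip
[2] flags=1000 VC?T → r0=0xac
[3] flags=1000 LE?T → r0=0xad
[4] flags=0011 → (cmp)
[5] flags=0011 VC?F → skip
[6] flags=0011 LE?T → r1=0x12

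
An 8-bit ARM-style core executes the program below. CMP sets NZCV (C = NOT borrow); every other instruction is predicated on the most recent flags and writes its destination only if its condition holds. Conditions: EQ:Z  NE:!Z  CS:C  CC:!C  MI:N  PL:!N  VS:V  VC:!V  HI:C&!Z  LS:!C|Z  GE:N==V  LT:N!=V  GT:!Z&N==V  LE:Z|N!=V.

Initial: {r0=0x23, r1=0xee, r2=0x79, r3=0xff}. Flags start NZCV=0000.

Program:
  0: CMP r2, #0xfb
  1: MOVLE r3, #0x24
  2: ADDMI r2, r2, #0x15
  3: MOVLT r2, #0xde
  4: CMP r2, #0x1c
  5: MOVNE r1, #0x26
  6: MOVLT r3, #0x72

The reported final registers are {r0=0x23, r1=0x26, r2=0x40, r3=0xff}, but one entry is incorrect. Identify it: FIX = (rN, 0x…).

[0] flags=0000 → (cmp)
[1] flags=0000 LE?F → skip
[2] flags=0000 MI?F → skip
[3] flags=0000 LT?F → skip
[4] flags=0010 → (cmp)
[5] flags=0010 NE?T → r1=0x26
[6] flags=0010 LT?F → skip

FIX = (r2, 0x79)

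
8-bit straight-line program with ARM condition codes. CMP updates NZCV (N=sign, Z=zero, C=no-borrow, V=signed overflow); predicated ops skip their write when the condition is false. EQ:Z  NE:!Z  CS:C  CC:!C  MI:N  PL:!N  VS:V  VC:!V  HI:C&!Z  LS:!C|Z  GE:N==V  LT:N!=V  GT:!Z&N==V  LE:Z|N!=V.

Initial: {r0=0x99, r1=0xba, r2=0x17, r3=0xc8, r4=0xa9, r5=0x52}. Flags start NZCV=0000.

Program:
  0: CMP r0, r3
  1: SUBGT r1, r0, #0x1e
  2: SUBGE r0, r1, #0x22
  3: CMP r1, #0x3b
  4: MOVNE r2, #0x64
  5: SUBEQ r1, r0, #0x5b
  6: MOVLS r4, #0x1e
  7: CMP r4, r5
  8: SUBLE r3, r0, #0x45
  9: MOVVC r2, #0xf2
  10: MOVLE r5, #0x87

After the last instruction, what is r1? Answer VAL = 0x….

[0] flags=1000 → (cmp)
[1] flags=1000 GT?F → skip
[2] flags=1000 GE?F → skip
[3] flags=0011 → (cmp)
[4] flags=0011 NE?T → r2=0x64
[5] flags=0011 EQ?F → skip
[6] flags=0011 LS?F → skip
[7] flags=0011 → (cmp)
[8] flags=0011 LE?T → r3=0x54
[9] flags=0011 VC?F → skip
[10] flags=0011 LE?T → r5=0x87

VAL = 0xba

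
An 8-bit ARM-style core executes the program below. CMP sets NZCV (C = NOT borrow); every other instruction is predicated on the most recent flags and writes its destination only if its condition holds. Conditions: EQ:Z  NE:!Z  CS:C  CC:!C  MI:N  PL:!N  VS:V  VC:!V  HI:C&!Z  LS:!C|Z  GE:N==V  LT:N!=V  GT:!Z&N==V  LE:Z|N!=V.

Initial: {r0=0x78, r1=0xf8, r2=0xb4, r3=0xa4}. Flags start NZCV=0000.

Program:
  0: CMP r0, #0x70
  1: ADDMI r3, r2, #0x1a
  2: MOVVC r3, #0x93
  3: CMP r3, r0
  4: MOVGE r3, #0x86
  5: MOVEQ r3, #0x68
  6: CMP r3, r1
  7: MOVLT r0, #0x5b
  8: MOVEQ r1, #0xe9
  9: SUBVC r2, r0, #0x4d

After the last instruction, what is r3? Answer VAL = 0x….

0: ✓ CMP  NZCV=0010
1: · ADDMI
2: ✓ MOVVC  r3←0x93
3: ✓ CMP  NZCV=0011
4: · MOVGE
5: · MOVEQ
6: ✓ CMP  NZCV=1000
7: ✓ MOVLT  r0←0x5b
8: · MOVEQ
9: ✓ SUBVC  r2←0x0e

VAL = 0x93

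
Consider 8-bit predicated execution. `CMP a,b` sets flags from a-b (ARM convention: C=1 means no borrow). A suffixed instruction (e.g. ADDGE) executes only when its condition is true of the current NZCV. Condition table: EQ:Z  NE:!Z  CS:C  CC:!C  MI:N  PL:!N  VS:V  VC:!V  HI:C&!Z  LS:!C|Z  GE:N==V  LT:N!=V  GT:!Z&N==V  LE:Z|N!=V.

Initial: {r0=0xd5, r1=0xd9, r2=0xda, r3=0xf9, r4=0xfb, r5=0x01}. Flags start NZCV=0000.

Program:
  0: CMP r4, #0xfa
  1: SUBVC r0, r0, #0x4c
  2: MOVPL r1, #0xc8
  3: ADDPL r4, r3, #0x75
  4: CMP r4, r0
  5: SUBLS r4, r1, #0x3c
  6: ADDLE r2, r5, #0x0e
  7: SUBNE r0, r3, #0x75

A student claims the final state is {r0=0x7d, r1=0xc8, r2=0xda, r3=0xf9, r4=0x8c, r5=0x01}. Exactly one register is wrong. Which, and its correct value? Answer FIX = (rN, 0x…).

FIX = (r0, 0x84)

0: ✓ CMP  NZCV=0010
1: ✓ SUBVC  r0←0x89
2: ✓ MOVPL  r1←0xc8
3: ✓ ADDPL  r4←0x6e
4: ✓ CMP  NZCV=1001
5: ✓ SUBLS  r4←0x8c
6: · ADDLE
7: ✓ SUBNE  r0←0x84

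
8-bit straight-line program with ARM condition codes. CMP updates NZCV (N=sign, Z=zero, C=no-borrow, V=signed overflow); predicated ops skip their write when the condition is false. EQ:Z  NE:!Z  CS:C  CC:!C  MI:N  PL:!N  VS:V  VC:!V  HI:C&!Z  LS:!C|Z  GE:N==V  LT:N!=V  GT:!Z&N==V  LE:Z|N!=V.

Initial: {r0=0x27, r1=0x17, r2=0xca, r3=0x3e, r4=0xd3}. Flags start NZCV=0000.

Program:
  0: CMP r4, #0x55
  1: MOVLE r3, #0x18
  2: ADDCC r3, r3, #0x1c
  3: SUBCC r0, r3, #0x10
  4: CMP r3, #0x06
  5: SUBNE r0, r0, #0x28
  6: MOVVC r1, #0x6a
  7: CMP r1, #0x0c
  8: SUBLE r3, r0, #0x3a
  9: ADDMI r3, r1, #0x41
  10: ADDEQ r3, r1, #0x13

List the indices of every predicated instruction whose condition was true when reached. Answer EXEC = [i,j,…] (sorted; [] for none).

EXEC = [1,5,6]

0: ✓ CMP  NZCV=0011
1: ✓ MOVLE  r3←0x18
2: · ADDCC
3: · SUBCC
4: ✓ CMP  NZCV=0010
5: ✓ SUBNE  r0←0xff
6: ✓ MOVVC  r1←0x6a
7: ✓ CMP  NZCV=0010
8: · SUBLE
9: · ADDMI
10: · ADDEQ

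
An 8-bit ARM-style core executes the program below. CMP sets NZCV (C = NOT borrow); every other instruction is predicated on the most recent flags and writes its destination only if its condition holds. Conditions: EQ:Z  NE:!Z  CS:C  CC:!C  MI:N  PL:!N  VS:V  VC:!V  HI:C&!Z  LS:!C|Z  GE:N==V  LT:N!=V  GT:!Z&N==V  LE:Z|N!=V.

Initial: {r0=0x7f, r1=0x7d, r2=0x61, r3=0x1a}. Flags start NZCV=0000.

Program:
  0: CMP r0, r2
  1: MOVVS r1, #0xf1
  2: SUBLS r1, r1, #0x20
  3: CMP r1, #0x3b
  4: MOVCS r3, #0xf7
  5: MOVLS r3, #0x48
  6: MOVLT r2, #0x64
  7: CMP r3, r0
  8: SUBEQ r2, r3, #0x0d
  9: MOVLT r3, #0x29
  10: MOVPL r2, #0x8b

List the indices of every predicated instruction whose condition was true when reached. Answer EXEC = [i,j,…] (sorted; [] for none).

0: ✓ CMP  NZCV=0010
1: · MOVVS
2: · SUBLS
3: ✓ CMP  NZCV=0010
4: ✓ MOVCS  r3←0xf7
5: · MOVLS
6: · MOVLT
7: ✓ CMP  NZCV=0011
8: · SUBEQ
9: ✓ MOVLT  r3←0x29
10: ✓ MOVPL  r2←0x8b

EXEC = [4,9,10]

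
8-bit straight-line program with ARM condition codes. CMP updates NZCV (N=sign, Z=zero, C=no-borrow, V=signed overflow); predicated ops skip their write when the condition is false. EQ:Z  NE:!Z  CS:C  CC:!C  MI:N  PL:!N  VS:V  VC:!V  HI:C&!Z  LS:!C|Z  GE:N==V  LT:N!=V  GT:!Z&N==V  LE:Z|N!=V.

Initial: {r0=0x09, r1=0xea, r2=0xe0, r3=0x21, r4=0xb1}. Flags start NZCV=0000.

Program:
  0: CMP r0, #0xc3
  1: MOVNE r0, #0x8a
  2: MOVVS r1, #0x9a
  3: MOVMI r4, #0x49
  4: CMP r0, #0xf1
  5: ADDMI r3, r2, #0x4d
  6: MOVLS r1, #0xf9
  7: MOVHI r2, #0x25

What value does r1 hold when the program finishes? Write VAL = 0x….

0: ✓ CMP  NZCV=0000
1: ✓ MOVNE  r0←0x8a
2: · MOVVS
3: · MOVMI
4: ✓ CMP  NZCV=1000
5: ✓ ADDMI  r3←0x2d
6: ✓ MOVLS  r1←0xf9
7: · MOVHI

VAL = 0xf9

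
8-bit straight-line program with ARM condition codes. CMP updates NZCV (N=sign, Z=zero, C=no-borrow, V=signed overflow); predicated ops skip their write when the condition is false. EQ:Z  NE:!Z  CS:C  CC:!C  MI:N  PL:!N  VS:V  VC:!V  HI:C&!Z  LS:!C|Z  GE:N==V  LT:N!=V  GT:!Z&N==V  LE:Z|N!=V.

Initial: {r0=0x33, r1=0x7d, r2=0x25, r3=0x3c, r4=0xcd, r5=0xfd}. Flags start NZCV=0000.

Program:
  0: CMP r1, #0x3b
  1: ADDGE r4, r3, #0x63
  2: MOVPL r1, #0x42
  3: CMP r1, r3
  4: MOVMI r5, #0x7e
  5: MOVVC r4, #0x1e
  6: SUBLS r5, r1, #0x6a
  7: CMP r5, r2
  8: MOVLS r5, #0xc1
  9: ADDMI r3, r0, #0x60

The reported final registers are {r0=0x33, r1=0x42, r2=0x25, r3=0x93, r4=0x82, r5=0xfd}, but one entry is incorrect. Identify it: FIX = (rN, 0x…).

FIX = (r4, 0x1e)

[0] flags=0010 → (cmp)
[1] flags=0010 GE?T → r4=0x9f
[2] flags=0010 PL?T → r1=0x42
[3] flags=0010 → (cmp)
[4] flags=0010 MI?F → skip
[5] flags=0010 VC?T → r4=0x1e
[6] flags=0010 LS?F → skip
[7] flags=1010 → (cmp)
[8] flags=1010 LS?F → skip
[9] flags=1010 MI?T → r3=0x93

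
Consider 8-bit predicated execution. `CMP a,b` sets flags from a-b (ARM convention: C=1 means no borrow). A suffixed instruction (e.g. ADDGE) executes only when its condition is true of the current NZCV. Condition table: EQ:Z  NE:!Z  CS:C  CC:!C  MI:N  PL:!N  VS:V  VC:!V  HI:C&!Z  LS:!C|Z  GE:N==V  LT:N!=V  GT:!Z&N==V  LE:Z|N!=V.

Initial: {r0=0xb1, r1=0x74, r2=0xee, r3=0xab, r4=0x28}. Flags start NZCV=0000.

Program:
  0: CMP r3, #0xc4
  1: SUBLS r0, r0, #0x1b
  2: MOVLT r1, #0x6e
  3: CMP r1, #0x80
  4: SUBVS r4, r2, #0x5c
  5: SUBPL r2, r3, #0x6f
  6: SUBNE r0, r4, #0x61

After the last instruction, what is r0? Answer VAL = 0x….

[0] flags=1000 → (cmp)
[1] flags=1000 LS?T → r0=0x96
[2] flags=1000 LT?T → r1=0x6e
[3] flags=1001 → (cmp)
[4] flags=1001 VS?T → r4=0x92
[5] flags=1001 PL?F → skip
[6] flags=1001 NE?T → r0=0x31

VAL = 0x31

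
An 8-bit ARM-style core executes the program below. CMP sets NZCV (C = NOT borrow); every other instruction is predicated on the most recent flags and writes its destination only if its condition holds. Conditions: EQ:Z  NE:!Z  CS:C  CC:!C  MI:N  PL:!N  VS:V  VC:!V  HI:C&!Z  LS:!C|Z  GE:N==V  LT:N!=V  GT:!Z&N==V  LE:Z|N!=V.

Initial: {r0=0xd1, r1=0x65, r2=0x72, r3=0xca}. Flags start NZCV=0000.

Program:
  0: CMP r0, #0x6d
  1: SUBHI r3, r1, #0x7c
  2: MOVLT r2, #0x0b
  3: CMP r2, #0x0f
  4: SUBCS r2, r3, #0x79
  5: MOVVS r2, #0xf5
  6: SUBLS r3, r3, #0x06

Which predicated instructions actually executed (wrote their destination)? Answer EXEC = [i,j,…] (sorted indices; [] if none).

0: ✓ CMP  NZCV=0011
1: ✓ SUBHI  r3←0xe9
2: ✓ MOVLT  r2←0x0b
3: ✓ CMP  NZCV=1000
4: · SUBCS
5: · MOVVS
6: ✓ SUBLS  r3←0xe3

EXEC = [1,2,6]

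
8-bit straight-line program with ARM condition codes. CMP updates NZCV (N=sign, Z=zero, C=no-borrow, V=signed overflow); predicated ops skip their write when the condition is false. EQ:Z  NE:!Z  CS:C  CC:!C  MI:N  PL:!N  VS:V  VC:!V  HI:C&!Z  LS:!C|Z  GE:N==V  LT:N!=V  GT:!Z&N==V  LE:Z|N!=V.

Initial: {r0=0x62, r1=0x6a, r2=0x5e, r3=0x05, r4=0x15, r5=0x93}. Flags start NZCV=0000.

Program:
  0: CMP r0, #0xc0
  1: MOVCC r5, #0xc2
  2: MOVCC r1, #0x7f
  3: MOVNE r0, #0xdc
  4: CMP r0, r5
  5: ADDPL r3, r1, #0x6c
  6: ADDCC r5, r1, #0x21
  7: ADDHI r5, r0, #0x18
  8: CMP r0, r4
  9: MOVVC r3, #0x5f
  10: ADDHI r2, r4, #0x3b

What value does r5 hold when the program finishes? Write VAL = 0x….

VAL = 0xf4

0: ✓ CMP  NZCV=1001
1: ✓ MOVCC  r5←0xc2
2: ✓ MOVCC  r1←0x7f
3: ✓ MOVNE  r0←0xdc
4: ✓ CMP  NZCV=0010
5: ✓ ADDPL  r3←0xeb
6: · ADDCC
7: ✓ ADDHI  r5←0xf4
8: ✓ CMP  NZCV=1010
9: ✓ MOVVC  r3←0x5f
10: ✓ ADDHI  r2←0x50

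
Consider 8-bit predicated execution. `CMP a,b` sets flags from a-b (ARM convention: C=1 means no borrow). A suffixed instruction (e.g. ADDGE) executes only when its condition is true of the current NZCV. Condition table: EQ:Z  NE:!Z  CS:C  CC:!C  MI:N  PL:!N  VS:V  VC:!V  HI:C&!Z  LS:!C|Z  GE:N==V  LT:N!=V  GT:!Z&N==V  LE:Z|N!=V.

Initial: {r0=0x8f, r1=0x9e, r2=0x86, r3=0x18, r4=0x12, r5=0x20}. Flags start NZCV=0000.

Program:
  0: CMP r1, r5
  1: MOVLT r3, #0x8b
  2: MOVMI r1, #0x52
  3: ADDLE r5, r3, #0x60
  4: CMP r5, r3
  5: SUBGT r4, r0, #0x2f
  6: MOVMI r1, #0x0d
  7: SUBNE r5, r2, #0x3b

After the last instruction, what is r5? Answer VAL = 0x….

0: ✓ CMP  NZCV=0011
1: ✓ MOVLT  r3←0x8b
2: · MOVMI
3: ✓ ADDLE  r5←0xeb
4: ✓ CMP  NZCV=0010
5: ✓ SUBGT  r4←0x60
6: · MOVMI
7: ✓ SUBNE  r5←0x4b

VAL = 0x4b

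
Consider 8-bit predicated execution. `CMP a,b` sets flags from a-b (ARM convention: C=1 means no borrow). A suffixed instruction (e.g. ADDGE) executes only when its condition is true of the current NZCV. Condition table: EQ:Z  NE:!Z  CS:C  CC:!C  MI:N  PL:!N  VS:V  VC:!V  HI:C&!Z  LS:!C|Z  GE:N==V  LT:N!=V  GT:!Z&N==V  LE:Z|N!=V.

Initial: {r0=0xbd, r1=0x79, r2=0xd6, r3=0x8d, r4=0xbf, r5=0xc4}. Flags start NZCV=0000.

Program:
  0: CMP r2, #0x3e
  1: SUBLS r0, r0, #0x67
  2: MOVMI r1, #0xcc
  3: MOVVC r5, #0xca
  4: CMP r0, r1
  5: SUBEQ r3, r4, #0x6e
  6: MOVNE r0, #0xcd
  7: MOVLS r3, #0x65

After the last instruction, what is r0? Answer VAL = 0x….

[0] flags=1010 → (cmp)
[1] flags=1010 LS?F → skip
[2] flags=1010 MI?T → r1=0xcc
[3] flags=1010 VC?T → r5=0xca
[4] flags=1000 → (cmp)
[5] flags=1000 EQ?F → skip
[6] flags=1000 NE?T → r0=0xcd
[7] flags=1000 LS?T → r3=0x65

VAL = 0xcd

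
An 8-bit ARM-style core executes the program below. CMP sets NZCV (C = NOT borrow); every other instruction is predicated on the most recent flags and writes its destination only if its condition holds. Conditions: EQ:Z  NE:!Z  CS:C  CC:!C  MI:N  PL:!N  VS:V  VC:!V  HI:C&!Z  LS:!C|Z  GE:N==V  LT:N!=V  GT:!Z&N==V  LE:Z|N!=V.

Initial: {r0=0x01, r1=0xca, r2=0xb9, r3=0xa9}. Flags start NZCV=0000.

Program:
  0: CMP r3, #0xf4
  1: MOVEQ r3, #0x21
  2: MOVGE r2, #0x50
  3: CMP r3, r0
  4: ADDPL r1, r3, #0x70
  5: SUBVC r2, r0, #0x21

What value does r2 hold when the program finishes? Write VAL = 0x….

VAL = 0xe0

0: ✓ CMP  NZCV=1000
1: · MOVEQ
2: · MOVGE
3: ✓ CMP  NZCV=1010
4: · ADDPL
5: ✓ SUBVC  r2←0xe0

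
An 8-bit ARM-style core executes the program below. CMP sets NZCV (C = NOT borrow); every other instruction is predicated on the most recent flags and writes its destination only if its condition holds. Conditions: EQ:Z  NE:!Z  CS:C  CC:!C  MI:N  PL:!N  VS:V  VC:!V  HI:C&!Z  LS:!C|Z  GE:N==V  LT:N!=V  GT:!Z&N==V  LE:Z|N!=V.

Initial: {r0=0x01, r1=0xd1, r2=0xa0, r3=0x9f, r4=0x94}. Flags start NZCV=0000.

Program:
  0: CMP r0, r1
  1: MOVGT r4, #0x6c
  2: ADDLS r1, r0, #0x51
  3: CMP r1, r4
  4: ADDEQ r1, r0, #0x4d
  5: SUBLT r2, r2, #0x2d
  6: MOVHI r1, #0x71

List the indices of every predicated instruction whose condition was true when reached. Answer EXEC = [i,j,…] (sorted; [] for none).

[0] flags=0000 → (cmp)
[1] flags=0000 GT?T → r4=0x6c
[2] flags=0000 LS?T → r1=0x52
[3] flags=1000 → (cmp)
[4] flags=1000 EQ?F → skip
[5] flags=1000 LT?T → r2=0x73
[6] flags=1000 HI?F → skip

EXEC = [1,2,5]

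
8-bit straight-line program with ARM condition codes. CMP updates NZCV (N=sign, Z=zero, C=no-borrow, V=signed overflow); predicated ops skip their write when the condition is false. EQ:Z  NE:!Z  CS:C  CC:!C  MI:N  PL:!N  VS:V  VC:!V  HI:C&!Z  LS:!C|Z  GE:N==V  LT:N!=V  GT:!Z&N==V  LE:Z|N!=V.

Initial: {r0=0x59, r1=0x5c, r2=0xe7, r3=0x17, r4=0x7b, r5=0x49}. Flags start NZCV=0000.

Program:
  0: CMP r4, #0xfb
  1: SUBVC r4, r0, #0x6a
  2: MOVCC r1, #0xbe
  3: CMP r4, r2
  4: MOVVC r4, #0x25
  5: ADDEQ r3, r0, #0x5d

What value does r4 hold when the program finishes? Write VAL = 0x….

VAL = 0x7b

0: ✓ CMP  NZCV=1001
1: · SUBVC
2: ✓ MOVCC  r1←0xbe
3: ✓ CMP  NZCV=1001
4: · MOVVC
5: · ADDEQ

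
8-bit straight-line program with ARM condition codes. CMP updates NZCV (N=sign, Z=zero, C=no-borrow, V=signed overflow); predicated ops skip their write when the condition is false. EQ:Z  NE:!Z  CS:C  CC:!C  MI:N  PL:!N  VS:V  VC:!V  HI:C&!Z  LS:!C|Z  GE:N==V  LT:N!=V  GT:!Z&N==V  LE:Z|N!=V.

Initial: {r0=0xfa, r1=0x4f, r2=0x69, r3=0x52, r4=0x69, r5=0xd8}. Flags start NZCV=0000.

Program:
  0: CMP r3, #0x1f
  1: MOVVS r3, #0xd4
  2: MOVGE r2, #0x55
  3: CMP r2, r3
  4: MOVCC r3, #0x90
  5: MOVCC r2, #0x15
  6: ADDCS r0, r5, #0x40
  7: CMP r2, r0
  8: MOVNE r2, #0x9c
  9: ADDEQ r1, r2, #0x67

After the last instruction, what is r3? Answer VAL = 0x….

[0] flags=0010 → (cmp)
[1] flags=0010 VS?F → skip
[2] flags=0010 GE?T → r2=0x55
[3] flags=0010 → (cmp)
[4] flags=0010 CC?F → skip
[5] flags=0010 CC?F → skip
[6] flags=0010 CS?T → r0=0x18
[7] flags=0010 → (cmp)
[8] flags=0010 NE?T → r2=0x9c
[9] flags=0010 EQ?F → skip

VAL = 0x52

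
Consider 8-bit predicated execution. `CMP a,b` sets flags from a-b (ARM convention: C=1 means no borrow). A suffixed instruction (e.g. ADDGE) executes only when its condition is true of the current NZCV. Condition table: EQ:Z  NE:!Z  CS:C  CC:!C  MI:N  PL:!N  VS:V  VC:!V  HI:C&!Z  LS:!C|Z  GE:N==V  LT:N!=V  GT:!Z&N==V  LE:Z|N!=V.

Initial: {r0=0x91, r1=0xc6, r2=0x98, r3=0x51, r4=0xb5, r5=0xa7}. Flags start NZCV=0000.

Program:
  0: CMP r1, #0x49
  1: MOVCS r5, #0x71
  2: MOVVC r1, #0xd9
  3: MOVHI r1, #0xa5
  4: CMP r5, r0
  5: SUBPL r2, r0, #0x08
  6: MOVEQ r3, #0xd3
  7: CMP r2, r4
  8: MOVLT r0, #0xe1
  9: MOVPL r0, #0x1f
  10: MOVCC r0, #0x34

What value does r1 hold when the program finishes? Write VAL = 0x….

VAL = 0xa5

[0] flags=0011 → (cmp)
[1] flags=0011 CS?T → r5=0x71
[2] flags=0011 VC?F → skip
[3] flags=0011 HI?T → r1=0xa5
[4] flags=1001 → (cmp)
[5] flags=1001 PL?F → skip
[6] flags=1001 EQ?F → skip
[7] flags=1000 → (cmp)
[8] flags=1000 LT?T → r0=0xe1
[9] flags=1000 PL?F → skip
[10] flags=1000 CC?T → r0=0x34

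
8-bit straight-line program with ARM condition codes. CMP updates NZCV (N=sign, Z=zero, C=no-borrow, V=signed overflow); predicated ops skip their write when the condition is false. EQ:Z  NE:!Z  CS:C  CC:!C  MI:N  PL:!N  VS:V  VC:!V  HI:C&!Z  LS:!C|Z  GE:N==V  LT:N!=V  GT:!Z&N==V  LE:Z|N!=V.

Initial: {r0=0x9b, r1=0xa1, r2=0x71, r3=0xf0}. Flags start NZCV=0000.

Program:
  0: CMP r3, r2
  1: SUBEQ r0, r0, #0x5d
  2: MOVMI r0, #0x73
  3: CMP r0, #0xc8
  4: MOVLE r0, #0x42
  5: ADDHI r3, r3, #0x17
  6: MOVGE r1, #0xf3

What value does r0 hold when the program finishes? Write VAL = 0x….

VAL = 0x42

0: ✓ CMP  NZCV=0011
1: · SUBEQ
2: · MOVMI
3: ✓ CMP  NZCV=1000
4: ✓ MOVLE  r0←0x42
5: · ADDHI
6: · MOVGE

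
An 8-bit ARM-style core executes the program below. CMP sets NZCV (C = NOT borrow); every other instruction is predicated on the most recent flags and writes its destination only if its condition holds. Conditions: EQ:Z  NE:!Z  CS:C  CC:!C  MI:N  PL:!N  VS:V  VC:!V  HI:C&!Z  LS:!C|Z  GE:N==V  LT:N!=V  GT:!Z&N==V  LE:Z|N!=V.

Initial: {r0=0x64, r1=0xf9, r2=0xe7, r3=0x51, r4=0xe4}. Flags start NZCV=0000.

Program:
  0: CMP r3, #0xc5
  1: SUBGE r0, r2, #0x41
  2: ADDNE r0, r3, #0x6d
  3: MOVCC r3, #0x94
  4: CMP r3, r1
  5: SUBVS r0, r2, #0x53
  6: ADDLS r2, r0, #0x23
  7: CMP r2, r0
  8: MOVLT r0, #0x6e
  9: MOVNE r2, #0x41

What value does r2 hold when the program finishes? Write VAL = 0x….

0: ✓ CMP  NZCV=1001
1: ✓ SUBGE  r0←0xa6
2: ✓ ADDNE  r0←0xbe
3: ✓ MOVCC  r3←0x94
4: ✓ CMP  NZCV=1000
5: · SUBVS
6: ✓ ADDLS  r2←0xe1
7: ✓ CMP  NZCV=0010
8: · MOVLT
9: ✓ MOVNE  r2←0x41

VAL = 0x41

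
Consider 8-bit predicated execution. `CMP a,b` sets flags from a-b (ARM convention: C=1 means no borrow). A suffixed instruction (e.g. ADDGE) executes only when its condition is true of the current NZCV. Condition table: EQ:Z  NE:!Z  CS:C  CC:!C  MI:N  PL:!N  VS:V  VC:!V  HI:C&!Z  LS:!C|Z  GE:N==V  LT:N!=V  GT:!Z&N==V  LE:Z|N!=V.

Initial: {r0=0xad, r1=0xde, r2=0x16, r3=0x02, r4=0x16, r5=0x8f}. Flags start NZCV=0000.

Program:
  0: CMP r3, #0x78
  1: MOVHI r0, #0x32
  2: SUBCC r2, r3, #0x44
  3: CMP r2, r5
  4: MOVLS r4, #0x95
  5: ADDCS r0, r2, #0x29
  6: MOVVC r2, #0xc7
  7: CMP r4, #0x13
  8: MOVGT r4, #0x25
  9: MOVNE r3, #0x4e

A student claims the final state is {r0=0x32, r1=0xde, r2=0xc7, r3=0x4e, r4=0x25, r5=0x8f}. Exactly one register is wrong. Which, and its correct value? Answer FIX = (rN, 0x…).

FIX = (r0, 0xe7)

0: ✓ CMP  NZCV=1000
1: · MOVHI
2: ✓ SUBCC  r2←0xbe
3: ✓ CMP  NZCV=0010
4: · MOVLS
5: ✓ ADDCS  r0←0xe7
6: ✓ MOVVC  r2←0xc7
7: ✓ CMP  NZCV=0010
8: ✓ MOVGT  r4←0x25
9: ✓ MOVNE  r3←0x4e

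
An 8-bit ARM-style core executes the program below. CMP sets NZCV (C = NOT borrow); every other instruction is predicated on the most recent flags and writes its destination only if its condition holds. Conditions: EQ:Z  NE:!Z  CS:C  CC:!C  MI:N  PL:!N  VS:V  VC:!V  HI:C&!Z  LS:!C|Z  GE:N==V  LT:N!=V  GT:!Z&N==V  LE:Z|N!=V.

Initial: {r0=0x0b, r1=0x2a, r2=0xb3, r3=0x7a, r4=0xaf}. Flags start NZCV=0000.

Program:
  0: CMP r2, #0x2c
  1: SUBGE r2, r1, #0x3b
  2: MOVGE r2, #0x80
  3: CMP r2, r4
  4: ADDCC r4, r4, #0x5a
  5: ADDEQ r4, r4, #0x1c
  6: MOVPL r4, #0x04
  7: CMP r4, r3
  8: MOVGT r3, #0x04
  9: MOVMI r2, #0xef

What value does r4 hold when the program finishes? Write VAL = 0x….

0: ✓ CMP  NZCV=1010
1: · SUBGE
2: · MOVGE
3: ✓ CMP  NZCV=0010
4: · ADDCC
5: · ADDEQ
6: ✓ MOVPL  r4←0x04
7: ✓ CMP  NZCV=1000
8: · MOVGT
9: ✓ MOVMI  r2←0xef

VAL = 0x04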